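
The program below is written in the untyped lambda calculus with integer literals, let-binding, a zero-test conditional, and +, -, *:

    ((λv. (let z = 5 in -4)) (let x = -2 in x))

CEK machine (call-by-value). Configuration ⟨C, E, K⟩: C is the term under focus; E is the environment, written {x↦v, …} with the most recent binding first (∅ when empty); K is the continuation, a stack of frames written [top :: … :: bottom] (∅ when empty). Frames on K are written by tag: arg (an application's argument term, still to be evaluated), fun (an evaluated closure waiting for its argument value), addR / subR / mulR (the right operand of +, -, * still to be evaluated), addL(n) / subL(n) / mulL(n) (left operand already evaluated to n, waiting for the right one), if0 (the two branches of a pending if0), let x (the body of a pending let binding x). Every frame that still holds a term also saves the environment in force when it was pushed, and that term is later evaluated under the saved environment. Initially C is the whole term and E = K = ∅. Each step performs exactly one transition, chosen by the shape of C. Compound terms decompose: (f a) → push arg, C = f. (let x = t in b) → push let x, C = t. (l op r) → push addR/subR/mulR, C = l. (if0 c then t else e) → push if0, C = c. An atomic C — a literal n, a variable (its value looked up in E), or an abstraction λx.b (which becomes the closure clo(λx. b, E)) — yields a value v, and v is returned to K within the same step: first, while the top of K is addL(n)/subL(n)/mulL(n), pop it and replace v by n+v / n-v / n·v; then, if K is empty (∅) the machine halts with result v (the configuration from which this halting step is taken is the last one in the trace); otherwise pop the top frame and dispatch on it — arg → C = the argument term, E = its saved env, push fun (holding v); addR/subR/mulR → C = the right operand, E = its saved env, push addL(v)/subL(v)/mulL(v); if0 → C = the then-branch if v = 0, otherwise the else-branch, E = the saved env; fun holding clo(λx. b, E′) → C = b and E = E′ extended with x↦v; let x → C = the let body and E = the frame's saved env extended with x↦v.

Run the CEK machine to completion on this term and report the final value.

Answer: -4

Machine steps:
0. <C=((λv. (let z = 5 in -4)) (let x = -2 in x)), E=∅, K=∅>
1. <C=(λv. (let z = 5 in -4)), E=∅, K=[arg]>
2. <C=(let x = -2 in x), E=∅, K=[fun]>
3. <C=-2, E=∅, K=[let x :: fun]>
4. <C=x, E={x↦-2}, K=[fun]>
5. <C=(let z = 5 in -4), E={v↦-2}, K=∅>
6. <C=5, E={v↦-2}, K=[let z]>
7. <C=-4, E={z↦5, v↦-2}, K=∅>
→ final value -4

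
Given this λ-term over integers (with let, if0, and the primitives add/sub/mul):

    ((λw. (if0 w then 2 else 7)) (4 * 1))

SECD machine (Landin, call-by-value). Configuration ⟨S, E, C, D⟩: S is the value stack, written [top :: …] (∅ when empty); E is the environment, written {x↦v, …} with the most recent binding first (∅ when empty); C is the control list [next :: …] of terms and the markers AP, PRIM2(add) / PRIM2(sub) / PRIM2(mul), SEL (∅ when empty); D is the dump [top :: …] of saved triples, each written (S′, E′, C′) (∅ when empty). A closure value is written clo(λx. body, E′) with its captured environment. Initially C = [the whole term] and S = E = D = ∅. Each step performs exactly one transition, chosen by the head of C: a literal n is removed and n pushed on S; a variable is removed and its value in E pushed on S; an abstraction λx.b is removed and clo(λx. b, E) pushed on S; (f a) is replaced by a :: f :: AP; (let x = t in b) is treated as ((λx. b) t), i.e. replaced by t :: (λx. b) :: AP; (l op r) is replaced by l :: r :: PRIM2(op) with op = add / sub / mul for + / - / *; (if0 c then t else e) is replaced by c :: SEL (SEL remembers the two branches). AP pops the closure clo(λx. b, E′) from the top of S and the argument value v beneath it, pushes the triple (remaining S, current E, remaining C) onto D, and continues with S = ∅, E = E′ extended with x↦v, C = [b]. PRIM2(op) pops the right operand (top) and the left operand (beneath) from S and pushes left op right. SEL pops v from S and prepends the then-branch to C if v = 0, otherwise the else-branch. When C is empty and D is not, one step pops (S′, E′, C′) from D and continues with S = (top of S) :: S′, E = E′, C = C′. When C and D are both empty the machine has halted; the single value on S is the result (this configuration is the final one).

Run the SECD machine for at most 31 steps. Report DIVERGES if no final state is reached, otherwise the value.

Answer: 7

Machine steps:
0. <S=∅, E=∅, C=[((λw. (if0 w then 2 else 7)) (4 * 1))], D=∅>
1. <S=∅, E=∅, C=[(4 * 1) :: (λw. (if0 w then 2 else 7)) :: AP], D=∅>
2. <S=∅, E=∅, C=[4 :: 1 :: PRIM2(mul) :: (λw. (if0 w then 2 else 7)) :: AP], D=∅>
3. <S=[4], E=∅, C=[1 :: PRIM2(mul) :: (λw. (if0 w then 2 else 7)) :: AP], D=∅>
4. <S=[1 :: 4], E=∅, C=[PRIM2(mul) :: (λw. (if0 w then 2 else 7)) :: AP], D=∅>
5. <S=[4], E=∅, C=[(λw. (if0 w then 2 else 7)) :: AP], D=∅>
6. <S=[clo(λw. (if0 w then 2 else 7), ∅) :: 4], E=∅, C=[AP], D=∅>
7. <S=∅, E={w↦4}, C=[(if0 w then 2 else 7)], D=[(∅, ∅, ∅)]>
8. <S=∅, E={w↦4}, C=[w :: SEL], D=[(∅, ∅, ∅)]>
9. <S=[4], E={w↦4}, C=[SEL], D=[(∅, ∅, ∅)]>
10. <S=∅, E={w↦4}, C=[7], D=[(∅, ∅, ∅)]>
11. <S=[7], E={w↦4}, C=∅, D=[(∅, ∅, ∅)]>
12. <S=[7], E=∅, C=∅, D=∅>
→ final value 7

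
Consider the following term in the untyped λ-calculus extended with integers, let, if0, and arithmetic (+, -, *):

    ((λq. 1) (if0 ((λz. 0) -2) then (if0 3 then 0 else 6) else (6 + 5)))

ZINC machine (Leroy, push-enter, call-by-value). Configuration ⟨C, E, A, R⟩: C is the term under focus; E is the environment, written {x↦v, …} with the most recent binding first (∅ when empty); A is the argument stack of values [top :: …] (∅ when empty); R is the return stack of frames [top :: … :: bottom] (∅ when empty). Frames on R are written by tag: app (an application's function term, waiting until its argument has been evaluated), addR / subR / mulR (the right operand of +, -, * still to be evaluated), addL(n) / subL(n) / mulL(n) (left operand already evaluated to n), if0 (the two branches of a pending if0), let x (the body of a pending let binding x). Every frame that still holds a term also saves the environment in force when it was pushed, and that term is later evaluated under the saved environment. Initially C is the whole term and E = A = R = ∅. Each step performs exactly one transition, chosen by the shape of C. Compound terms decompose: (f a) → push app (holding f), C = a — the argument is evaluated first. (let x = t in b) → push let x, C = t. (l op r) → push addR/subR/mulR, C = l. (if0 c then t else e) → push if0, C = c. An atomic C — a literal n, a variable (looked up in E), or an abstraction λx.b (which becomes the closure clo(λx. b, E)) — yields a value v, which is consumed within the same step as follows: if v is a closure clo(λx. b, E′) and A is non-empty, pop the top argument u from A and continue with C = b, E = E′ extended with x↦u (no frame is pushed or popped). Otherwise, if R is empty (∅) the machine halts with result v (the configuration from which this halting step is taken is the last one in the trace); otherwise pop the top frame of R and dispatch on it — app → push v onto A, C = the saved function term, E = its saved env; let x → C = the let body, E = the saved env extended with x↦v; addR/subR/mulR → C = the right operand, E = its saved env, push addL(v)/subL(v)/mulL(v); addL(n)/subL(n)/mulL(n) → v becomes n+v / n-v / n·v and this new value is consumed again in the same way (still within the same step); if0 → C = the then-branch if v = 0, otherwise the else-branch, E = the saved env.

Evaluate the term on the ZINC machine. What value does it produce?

t=0: [C=((λq. 1) (if0 ((λz. 0) -2) then (if0 3 then 0 else 6) else (6 + 5))) | E=∅ | A=∅ | R=∅]
t=1: [C=(if0 ((λz. 0) -2) then (if0 3 then 0 else 6) else (6 + 5)) | E=∅ | A=∅ | R=[app]]
t=2: [C=((λz. 0) -2) | E=∅ | A=∅ | R=[if0 :: app]]
t=3: [C=-2 | E=∅ | A=∅ | R=[app :: if0 :: app]]
t=4: [C=(λz. 0) | E=∅ | A=[-2] | R=[if0 :: app]]
t=5: [C=0 | E={z↦-2} | A=∅ | R=[if0 :: app]]
t=6: [C=(if0 3 then 0 else 6) | E=∅ | A=∅ | R=[app]]
t=7: [C=3 | E=∅ | A=∅ | R=[if0 :: app]]
t=8: [C=6 | E=∅ | A=∅ | R=[app]]
t=9: [C=(λq. 1) | E=∅ | A=[6] | R=∅]
t=10: [C=1 | E={q↦6} | A=∅ | R=∅]
→ final value 1

Answer: 1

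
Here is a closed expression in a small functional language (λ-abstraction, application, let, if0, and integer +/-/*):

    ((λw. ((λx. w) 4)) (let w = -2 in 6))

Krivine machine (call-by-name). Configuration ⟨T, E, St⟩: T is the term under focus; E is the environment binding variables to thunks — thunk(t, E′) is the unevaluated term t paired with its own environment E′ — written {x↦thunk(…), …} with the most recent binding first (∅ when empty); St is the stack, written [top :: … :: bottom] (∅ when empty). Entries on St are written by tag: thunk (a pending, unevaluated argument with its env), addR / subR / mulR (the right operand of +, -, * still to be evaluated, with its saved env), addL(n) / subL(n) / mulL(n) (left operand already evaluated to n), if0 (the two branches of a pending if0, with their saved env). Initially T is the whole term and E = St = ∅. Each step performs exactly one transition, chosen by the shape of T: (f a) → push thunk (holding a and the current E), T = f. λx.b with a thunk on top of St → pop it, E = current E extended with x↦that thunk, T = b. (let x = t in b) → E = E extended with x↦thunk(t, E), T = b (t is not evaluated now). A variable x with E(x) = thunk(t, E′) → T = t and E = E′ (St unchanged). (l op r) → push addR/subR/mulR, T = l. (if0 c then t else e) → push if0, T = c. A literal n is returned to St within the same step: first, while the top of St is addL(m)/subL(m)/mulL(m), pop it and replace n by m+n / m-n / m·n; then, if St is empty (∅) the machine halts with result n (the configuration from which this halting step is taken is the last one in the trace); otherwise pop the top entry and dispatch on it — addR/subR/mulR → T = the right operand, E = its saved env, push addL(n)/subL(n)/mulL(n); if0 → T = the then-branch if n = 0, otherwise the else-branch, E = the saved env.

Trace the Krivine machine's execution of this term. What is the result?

t=0: <T=((λw. ((λx. w) 4)) (let w = -2 in 6)), E=∅, St=∅>
t=1: <T=(λw. ((λx. w) 4)), E=∅, St=[thunk]>
t=2: <T=((λx. w) 4), E={w↦thunk((let w = -2 in 6), ∅)}, St=∅>
t=3: <T=(λx. w), E={w↦thunk((let w = -2 in 6), ∅)}, St=[thunk]>
t=4: <T=w, E={x↦thunk(4, {w↦thunk((let w = -2 in 6), ∅)}), w↦thunk((let w = -2 in 6), ∅)}, St=∅>
t=5: <T=(let w = -2 in 6), E=∅, St=∅>
t=6: <T=6, E={w↦thunk(-2, ∅)}, St=∅>
→ final value 6

Answer: 6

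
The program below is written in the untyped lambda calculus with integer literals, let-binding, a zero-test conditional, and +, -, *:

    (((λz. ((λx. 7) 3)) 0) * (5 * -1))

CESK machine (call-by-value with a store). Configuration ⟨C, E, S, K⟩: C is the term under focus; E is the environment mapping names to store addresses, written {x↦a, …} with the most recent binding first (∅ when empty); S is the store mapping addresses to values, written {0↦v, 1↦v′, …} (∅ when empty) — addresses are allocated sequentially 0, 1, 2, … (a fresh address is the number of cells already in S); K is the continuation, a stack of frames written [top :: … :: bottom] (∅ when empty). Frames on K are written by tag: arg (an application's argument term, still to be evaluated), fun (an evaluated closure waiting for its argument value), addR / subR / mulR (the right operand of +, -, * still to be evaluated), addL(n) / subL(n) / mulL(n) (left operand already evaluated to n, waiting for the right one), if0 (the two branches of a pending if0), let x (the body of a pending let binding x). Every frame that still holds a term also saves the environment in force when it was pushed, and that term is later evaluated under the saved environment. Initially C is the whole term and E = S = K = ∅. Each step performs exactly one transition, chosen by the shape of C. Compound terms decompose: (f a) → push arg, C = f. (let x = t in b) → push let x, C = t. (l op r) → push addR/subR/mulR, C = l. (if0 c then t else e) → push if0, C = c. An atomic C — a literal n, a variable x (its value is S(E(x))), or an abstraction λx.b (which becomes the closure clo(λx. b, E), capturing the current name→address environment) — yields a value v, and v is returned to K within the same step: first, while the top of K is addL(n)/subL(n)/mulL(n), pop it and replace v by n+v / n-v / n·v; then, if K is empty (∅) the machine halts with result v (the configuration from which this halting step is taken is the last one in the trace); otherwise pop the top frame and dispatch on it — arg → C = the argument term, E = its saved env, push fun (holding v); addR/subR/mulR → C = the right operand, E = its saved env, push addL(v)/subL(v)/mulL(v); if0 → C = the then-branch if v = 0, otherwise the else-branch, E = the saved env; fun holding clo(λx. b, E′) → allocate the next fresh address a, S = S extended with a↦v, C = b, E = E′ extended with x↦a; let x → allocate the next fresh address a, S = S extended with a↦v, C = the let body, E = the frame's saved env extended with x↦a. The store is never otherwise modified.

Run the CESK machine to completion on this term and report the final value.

[0] ⟨C=(((λz. ((λx. 7) 3)) 0) * (5 * -1)); E=∅; S=∅; K=∅⟩
[1] ⟨C=((λz. ((λx. 7) 3)) 0); E=∅; S=∅; K=[mulR]⟩
[2] ⟨C=(λz. ((λx. 7) 3)); E=∅; S=∅; K=[arg :: mulR]⟩
[3] ⟨C=0; E=∅; S=∅; K=[fun :: mulR]⟩
[4] ⟨C=((λx. 7) 3); E={z↦0}; S={0↦0}; K=[mulR]⟩
[5] ⟨C=(λx. 7); E={z↦0}; S={0↦0}; K=[arg :: mulR]⟩
[6] ⟨C=3; E={z↦0}; S={0↦0}; K=[fun :: mulR]⟩
[7] ⟨C=7; E={x↦1, z↦0}; S={0↦0, 1↦3}; K=[mulR]⟩
[8] ⟨C=(5 * -1); E=∅; S={0↦0, 1↦3}; K=[mulL(7)]⟩
[9] ⟨C=5; E=∅; S={0↦0, 1↦3}; K=[mulR :: mulL(7)]⟩
[10] ⟨C=-1; E=∅; S={0↦0, 1↦3}; K=[mulL(5) :: mulL(7)]⟩
→ final value -35

Answer: -35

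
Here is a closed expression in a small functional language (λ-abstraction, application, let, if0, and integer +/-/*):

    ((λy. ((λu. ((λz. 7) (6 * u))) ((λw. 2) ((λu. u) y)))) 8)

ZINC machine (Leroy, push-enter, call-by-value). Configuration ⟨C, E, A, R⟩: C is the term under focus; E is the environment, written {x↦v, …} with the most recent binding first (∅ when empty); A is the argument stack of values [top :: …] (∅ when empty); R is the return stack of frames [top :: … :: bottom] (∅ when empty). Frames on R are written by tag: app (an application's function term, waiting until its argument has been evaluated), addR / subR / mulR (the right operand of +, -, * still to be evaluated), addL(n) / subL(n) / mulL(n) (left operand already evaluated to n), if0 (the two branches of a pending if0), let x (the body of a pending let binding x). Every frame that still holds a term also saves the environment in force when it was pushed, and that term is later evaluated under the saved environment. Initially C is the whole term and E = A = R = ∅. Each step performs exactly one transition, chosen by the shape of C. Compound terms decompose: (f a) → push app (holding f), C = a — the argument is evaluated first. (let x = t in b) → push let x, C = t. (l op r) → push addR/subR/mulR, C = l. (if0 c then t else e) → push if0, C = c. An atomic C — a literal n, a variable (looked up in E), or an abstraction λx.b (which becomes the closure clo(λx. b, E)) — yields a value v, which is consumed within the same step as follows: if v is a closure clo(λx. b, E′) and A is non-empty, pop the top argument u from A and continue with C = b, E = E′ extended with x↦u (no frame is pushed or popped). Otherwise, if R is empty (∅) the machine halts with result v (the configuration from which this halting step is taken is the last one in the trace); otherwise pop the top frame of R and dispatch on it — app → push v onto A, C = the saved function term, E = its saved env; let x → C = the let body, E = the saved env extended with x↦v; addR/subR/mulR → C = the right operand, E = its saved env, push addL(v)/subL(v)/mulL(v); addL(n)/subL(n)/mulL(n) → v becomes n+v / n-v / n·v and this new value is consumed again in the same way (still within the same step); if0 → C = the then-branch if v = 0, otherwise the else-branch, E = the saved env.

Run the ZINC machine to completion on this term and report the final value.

Answer: 7

Machine steps:
0. <C=((λy. ((λu. ((λz. 7) (6 * u))) ((λw. 2) ((λu. u) y)))) 8), E=∅, A=∅, R=∅>
1. <C=8, E=∅, A=∅, R=[app]>
2. <C=(λy. ((λu. ((λz. 7) (6 * u))) ((λw. 2) ((λu. u) y)))), E=∅, A=[8], R=∅>
3. <C=((λu. ((λz. 7) (6 * u))) ((λw. 2) ((λu. u) y))), E={y↦8}, A=∅, R=∅>
4. <C=((λw. 2) ((λu. u) y)), E={y↦8}, A=∅, R=[app]>
5. <C=((λu. u) y), E={y↦8}, A=∅, R=[app :: app]>
6. <C=y, E={y↦8}, A=∅, R=[app :: app :: app]>
7. <C=(λu. u), E={y↦8}, A=[8], R=[app :: app]>
8. <C=u, E={u↦8, y↦8}, A=∅, R=[app :: app]>
9. <C=(λw. 2), E={y↦8}, A=[8], R=[app]>
10. <C=2, E={w↦8, y↦8}, A=∅, R=[app]>
11. <C=(λu. ((λz. 7) (6 * u))), E={y↦8}, A=[2], R=∅>
12. <C=((λz. 7) (6 * u)), E={u↦2, y↦8}, A=∅, R=∅>
13. <C=(6 * u), E={u↦2, y↦8}, A=∅, R=[app]>
14. <C=6, E={u↦2, y↦8}, A=∅, R=[mulR :: app]>
15. <C=u, E={u↦2, y↦8}, A=∅, R=[mulL(6) :: app]>
16. <C=(λz. 7), E={u↦2, y↦8}, A=[12], R=∅>
17. <C=7, E={z↦12, u↦2, y↦8}, A=∅, R=∅>
→ final value 7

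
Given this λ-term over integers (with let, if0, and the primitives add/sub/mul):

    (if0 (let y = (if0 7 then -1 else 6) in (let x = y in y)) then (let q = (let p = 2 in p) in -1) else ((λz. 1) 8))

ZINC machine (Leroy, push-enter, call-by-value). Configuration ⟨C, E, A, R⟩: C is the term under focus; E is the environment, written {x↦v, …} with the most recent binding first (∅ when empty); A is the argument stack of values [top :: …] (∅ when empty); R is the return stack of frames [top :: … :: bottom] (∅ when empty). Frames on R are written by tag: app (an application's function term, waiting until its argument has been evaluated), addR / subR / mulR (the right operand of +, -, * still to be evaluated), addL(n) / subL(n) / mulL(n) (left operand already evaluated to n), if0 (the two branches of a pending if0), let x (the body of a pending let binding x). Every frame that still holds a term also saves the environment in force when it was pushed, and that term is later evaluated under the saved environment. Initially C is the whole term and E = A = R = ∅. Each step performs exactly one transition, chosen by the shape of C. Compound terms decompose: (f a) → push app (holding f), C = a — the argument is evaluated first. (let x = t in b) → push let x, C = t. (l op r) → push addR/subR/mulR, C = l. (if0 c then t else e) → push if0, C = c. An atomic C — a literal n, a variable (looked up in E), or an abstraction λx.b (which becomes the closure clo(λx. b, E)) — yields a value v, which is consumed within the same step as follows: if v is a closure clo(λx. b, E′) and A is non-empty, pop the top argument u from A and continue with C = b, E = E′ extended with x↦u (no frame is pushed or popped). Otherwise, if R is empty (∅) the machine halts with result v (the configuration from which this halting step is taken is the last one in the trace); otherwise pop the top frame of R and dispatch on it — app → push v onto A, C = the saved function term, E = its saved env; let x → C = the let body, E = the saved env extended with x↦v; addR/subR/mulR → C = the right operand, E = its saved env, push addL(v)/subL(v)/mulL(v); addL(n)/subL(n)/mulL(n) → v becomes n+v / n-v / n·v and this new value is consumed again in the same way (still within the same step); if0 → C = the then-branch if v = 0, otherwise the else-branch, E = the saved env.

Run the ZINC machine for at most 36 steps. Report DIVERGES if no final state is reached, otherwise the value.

t=0: ⟨C=(if0 (let y = (if0 7 then -1 else 6) in (let x = y in y)) then (let q = (let p = 2 in p) in -1) else ((λz. 1) 8)); E=∅; A=∅; R=∅⟩
t=1: ⟨C=(let y = (if0 7 then -1 else 6) in (let x = y in y)); E=∅; A=∅; R=[if0]⟩
t=2: ⟨C=(if0 7 then -1 else 6); E=∅; A=∅; R=[let y :: if0]⟩
t=3: ⟨C=7; E=∅; A=∅; R=[if0 :: let y :: if0]⟩
t=4: ⟨C=6; E=∅; A=∅; R=[let y :: if0]⟩
t=5: ⟨C=(let x = y in y); E={y↦6}; A=∅; R=[if0]⟩
t=6: ⟨C=y; E={y↦6}; A=∅; R=[let x :: if0]⟩
t=7: ⟨C=y; E={x↦6, y↦6}; A=∅; R=[if0]⟩
t=8: ⟨C=((λz. 1) 8); E=∅; A=∅; R=∅⟩
t=9: ⟨C=8; E=∅; A=∅; R=[app]⟩
t=10: ⟨C=(λz. 1); E=∅; A=[8]; R=∅⟩
t=11: ⟨C=1; E={z↦8}; A=∅; R=∅⟩
→ final value 1

Answer: 1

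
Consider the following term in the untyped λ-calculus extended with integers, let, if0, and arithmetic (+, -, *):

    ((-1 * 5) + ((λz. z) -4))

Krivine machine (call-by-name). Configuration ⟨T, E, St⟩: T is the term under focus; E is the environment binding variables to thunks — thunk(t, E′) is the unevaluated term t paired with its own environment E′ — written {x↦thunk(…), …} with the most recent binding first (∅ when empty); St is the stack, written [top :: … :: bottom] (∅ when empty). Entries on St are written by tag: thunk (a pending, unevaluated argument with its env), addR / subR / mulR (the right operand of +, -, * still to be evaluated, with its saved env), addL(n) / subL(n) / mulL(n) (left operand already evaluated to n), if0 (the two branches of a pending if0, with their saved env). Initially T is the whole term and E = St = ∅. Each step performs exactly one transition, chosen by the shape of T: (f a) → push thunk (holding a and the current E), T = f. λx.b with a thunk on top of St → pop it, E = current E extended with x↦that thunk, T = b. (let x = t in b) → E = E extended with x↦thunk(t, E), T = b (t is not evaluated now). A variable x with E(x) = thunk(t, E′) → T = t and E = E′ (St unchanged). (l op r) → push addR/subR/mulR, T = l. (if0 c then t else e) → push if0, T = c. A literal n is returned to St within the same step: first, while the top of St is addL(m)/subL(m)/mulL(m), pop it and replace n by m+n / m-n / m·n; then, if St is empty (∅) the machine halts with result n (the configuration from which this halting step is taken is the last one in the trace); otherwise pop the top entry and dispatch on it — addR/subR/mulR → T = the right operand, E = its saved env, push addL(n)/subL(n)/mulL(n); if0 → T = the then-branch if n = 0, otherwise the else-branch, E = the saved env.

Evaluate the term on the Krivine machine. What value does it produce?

Answer: -9

Machine steps:
t=0: <T=((-1 * 5) + ((λz. z) -4)), E=∅, St=∅>
t=1: <T=(-1 * 5), E=∅, St=[addR]>
t=2: <T=-1, E=∅, St=[mulR :: addR]>
t=3: <T=5, E=∅, St=[mulL(-1) :: addR]>
t=4: <T=((λz. z) -4), E=∅, St=[addL(-5)]>
t=5: <T=(λz. z), E=∅, St=[thunk :: addL(-5)]>
t=6: <T=z, E={z↦thunk(-4, ∅)}, St=[addL(-5)]>
t=7: <T=-4, E=∅, St=[addL(-5)]>
→ final value -9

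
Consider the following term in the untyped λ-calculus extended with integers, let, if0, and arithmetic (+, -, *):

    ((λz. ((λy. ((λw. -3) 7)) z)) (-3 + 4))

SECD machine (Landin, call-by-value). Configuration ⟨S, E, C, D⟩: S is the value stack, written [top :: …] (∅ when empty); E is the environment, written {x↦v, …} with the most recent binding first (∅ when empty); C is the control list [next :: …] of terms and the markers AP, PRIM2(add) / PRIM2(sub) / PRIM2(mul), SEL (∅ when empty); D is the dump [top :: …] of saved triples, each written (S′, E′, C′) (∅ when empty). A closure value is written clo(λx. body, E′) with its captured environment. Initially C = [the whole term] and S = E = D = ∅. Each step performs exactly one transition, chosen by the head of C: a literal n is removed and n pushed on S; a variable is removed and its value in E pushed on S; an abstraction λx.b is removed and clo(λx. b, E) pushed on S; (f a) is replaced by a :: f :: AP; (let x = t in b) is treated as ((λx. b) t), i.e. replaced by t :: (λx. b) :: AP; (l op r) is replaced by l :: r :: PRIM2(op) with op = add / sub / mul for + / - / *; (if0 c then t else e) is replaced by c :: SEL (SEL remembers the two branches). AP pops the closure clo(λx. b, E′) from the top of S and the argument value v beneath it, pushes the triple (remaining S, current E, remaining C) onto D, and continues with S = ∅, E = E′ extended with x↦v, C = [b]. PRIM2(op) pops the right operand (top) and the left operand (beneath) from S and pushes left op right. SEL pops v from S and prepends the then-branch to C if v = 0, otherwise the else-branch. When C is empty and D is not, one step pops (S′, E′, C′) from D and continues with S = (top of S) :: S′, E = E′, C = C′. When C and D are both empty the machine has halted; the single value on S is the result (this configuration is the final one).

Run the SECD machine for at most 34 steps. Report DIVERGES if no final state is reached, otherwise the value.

t=0: [S=∅ | E=∅ | C=[((λz. ((λy. ((λw. -3) 7)) z)) (-3 + 4))] | D=∅]
t=1: [S=∅ | E=∅ | C=[(-3 + 4) :: (λz. ((λy. ((λw. -3) 7)) z)) :: AP] | D=∅]
t=2: [S=∅ | E=∅ | C=[-3 :: 4 :: PRIM2(add) :: (λz. ((λy. ((λw. -3) 7)) z)) :: AP] | D=∅]
t=3: [S=[-3] | E=∅ | C=[4 :: PRIM2(add) :: (λz. ((λy. ((λw. -3) 7)) z)) :: AP] | D=∅]
t=4: [S=[4 :: -3] | E=∅ | C=[PRIM2(add) :: (λz. ((λy. ((λw. -3) 7)) z)) :: AP] | D=∅]
t=5: [S=[1] | E=∅ | C=[(λz. ((λy. ((λw. -3) 7)) z)) :: AP] | D=∅]
t=6: [S=[clo(λz. ((λy. ((λw. -3) 7)) z), ∅) :: 1] | E=∅ | C=[AP] | D=∅]
t=7: [S=∅ | E={z↦1} | C=[((λy. ((λw. -3) 7)) z)] | D=[(∅, ∅, ∅)]]
t=8: [S=∅ | E={z↦1} | C=[z :: (λy. ((λw. -3) 7)) :: AP] | D=[(∅, ∅, ∅)]]
t=9: [S=[1] | E={z↦1} | C=[(λy. ((λw. -3) 7)) :: AP] | D=[(∅, ∅, ∅)]]
t=10: [S=[clo(λy. ((λw. -3) 7), {z↦1}) :: 1] | E={z↦1} | C=[AP] | D=[(∅, ∅, ∅)]]
t=11: [S=∅ | E={y↦1, z↦1} | C=[((λw. -3) 7)] | D=[(∅, {z↦1}, ∅) :: (∅, ∅, ∅)]]
t=12: [S=∅ | E={y↦1, z↦1} | C=[7 :: (λw. -3) :: AP] | D=[(∅, {z↦1}, ∅) :: (∅, ∅, ∅)]]
t=13: [S=[7] | E={y↦1, z↦1} | C=[(λw. -3) :: AP] | D=[(∅, {z↦1}, ∅) :: (∅, ∅, ∅)]]
t=14: [S=[clo(λw. -3, {y↦1, z↦1}) :: 7] | E={y↦1, z↦1} | C=[AP] | D=[(∅, {z↦1}, ∅) :: (∅, ∅, ∅)]]
t=15: [S=∅ | E={w↦7, y↦1, z↦1} | C=[-3] | D=[(∅, {y↦1, z↦1}, ∅) :: (∅, {z↦1}, ∅) :: (∅, ∅, ∅)]]
t=16: [S=[-3] | E={w↦7, y↦1, z↦1} | C=∅ | D=[(∅, {y↦1, z↦1}, ∅) :: (∅, {z↦1}, ∅) :: (∅, ∅, ∅)]]
t=17: [S=[-3] | E={y↦1, z↦1} | C=∅ | D=[(∅, {z↦1}, ∅) :: (∅, ∅, ∅)]]
t=18: [S=[-3] | E={z↦1} | C=∅ | D=[(∅, ∅, ∅)]]
t=19: [S=[-3] | E=∅ | C=∅ | D=∅]
→ final value -3

Answer: -3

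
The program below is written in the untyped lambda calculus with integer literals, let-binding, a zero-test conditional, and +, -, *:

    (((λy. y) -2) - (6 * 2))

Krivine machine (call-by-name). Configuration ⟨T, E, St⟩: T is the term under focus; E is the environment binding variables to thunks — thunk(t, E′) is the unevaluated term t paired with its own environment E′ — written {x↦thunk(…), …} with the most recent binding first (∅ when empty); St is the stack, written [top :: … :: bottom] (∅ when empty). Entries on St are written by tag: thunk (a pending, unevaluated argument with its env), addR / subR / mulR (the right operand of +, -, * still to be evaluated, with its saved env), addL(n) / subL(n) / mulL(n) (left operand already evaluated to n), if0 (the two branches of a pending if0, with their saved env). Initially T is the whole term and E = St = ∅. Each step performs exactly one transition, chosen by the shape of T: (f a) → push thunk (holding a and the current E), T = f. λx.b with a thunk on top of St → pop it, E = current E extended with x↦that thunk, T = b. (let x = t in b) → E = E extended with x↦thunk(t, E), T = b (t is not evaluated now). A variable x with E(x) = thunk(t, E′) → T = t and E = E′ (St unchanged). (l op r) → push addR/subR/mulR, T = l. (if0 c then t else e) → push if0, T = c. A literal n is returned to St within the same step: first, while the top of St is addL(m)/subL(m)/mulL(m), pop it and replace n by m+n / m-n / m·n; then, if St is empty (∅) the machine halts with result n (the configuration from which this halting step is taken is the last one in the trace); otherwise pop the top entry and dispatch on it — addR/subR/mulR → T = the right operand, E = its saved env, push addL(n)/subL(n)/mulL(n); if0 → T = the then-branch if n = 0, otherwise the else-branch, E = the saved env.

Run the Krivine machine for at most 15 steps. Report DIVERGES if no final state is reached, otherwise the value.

Answer: -14

Execution trace:
[0] <T=(((λy. y) -2) - (6 * 2)), E=∅, St=∅>
[1] <T=((λy. y) -2), E=∅, St=[subR]>
[2] <T=(λy. y), E=∅, St=[thunk :: subR]>
[3] <T=y, E={y↦thunk(-2, ∅)}, St=[subR]>
[4] <T=-2, E=∅, St=[subR]>
[5] <T=(6 * 2), E=∅, St=[subL(-2)]>
[6] <T=6, E=∅, St=[mulR :: subL(-2)]>
[7] <T=2, E=∅, St=[mulL(6) :: subL(-2)]>
→ final value -14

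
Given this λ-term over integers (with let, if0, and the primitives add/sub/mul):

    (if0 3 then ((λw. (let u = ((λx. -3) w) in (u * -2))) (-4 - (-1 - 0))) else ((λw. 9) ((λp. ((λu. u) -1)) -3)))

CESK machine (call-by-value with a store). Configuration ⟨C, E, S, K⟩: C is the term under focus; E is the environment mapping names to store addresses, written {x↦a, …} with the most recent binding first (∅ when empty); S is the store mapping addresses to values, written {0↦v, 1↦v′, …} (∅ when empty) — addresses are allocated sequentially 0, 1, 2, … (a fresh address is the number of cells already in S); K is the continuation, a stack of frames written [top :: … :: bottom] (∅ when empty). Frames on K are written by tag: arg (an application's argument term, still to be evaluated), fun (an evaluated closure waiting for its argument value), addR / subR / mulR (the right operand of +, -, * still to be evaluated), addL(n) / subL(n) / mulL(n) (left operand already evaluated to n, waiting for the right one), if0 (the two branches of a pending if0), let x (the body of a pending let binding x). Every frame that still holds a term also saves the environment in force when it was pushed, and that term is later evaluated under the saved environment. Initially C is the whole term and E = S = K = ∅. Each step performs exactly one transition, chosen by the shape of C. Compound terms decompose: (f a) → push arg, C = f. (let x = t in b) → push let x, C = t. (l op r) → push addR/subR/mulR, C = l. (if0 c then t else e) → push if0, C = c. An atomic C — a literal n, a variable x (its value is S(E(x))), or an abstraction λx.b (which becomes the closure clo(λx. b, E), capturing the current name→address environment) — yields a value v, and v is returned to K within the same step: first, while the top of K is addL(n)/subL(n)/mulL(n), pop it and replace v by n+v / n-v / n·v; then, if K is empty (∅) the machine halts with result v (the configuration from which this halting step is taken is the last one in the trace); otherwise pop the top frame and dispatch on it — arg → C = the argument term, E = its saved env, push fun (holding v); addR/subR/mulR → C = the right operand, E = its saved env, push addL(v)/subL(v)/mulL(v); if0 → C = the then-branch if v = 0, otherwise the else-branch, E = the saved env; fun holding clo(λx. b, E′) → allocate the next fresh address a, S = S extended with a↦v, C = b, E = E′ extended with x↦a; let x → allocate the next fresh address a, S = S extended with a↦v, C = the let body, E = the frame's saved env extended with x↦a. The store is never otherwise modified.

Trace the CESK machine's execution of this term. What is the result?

[0] ⟨C=(if0 3 then ((λw. (let u = ((λx. -3) w) in (u * -2))) (-4 - (-1 - 0))) else ((λw. 9) ((λp. ((λu. u) -1)) -3))); E=∅; S=∅; K=∅⟩
[1] ⟨C=3; E=∅; S=∅; K=[if0]⟩
[2] ⟨C=((λw. 9) ((λp. ((λu. u) -1)) -3)); E=∅; S=∅; K=∅⟩
[3] ⟨C=(λw. 9); E=∅; S=∅; K=[arg]⟩
[4] ⟨C=((λp. ((λu. u) -1)) -3); E=∅; S=∅; K=[fun]⟩
[5] ⟨C=(λp. ((λu. u) -1)); E=∅; S=∅; K=[arg :: fun]⟩
[6] ⟨C=-3; E=∅; S=∅; K=[fun :: fun]⟩
[7] ⟨C=((λu. u) -1); E={p↦0}; S={0↦-3}; K=[fun]⟩
[8] ⟨C=(λu. u); E={p↦0}; S={0↦-3}; K=[arg :: fun]⟩
[9] ⟨C=-1; E={p↦0}; S={0↦-3}; K=[fun :: fun]⟩
[10] ⟨C=u; E={u↦1, p↦0}; S={0↦-3, 1↦-1}; K=[fun]⟩
[11] ⟨C=9; E={w↦2}; S={0↦-3, 1↦-1, 2↦-1}; K=∅⟩
→ final value 9

Answer: 9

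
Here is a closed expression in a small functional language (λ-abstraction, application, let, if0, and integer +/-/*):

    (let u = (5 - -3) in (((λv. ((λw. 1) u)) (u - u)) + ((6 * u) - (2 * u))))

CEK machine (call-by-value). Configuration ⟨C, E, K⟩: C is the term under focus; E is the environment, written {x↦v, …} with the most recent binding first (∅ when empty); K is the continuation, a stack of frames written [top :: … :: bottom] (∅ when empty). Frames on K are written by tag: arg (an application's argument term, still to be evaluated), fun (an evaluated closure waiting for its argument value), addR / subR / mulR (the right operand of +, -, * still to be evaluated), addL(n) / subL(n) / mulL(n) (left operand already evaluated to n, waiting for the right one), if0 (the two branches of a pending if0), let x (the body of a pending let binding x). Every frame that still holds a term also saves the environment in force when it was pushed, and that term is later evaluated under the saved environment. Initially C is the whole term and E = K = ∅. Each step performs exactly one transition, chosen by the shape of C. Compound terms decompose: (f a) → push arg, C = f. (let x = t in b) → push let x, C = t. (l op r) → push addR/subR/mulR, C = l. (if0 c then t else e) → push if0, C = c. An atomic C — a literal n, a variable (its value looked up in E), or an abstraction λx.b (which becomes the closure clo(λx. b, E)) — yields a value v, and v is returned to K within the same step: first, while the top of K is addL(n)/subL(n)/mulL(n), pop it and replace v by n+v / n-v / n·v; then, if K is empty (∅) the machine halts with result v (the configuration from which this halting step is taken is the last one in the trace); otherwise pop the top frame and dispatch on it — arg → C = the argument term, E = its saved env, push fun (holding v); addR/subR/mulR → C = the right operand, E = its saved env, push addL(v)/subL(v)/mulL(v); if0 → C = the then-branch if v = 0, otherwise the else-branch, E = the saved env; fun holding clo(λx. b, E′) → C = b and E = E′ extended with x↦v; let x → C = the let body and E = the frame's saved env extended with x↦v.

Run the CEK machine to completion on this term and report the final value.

Answer: 33

Execution trace:
[0] ⟨C=(let u = (5 - -3) in (((λv. ((λw. 1) u)) (u - u)) + ((6 * u) - (2 * u)))); E=∅; K=∅⟩
[1] ⟨C=(5 - -3); E=∅; K=[let u]⟩
[2] ⟨C=5; E=∅; K=[subR :: let u]⟩
[3] ⟨C=-3; E=∅; K=[subL(5) :: let u]⟩
[4] ⟨C=(((λv. ((λw. 1) u)) (u - u)) + ((6 * u) - (2 * u))); E={u↦8}; K=∅⟩
[5] ⟨C=((λv. ((λw. 1) u)) (u - u)); E={u↦8}; K=[addR]⟩
[6] ⟨C=(λv. ((λw. 1) u)); E={u↦8}; K=[arg :: addR]⟩
[7] ⟨C=(u - u); E={u↦8}; K=[fun :: addR]⟩
[8] ⟨C=u; E={u↦8}; K=[subR :: fun :: addR]⟩
[9] ⟨C=u; E={u↦8}; K=[subL(8) :: fun :: addR]⟩
[10] ⟨C=((λw. 1) u); E={v↦0, u↦8}; K=[addR]⟩
[11] ⟨C=(λw. 1); E={v↦0, u↦8}; K=[arg :: addR]⟩
[12] ⟨C=u; E={v↦0, u↦8}; K=[fun :: addR]⟩
[13] ⟨C=1; E={w↦8, v↦0, u↦8}; K=[addR]⟩
[14] ⟨C=((6 * u) - (2 * u)); E={u↦8}; K=[addL(1)]⟩
[15] ⟨C=(6 * u); E={u↦8}; K=[subR :: addL(1)]⟩
[16] ⟨C=6; E={u↦8}; K=[mulR :: subR :: addL(1)]⟩
[17] ⟨C=u; E={u↦8}; K=[mulL(6) :: subR :: addL(1)]⟩
[18] ⟨C=(2 * u); E={u↦8}; K=[subL(48) :: addL(1)]⟩
[19] ⟨C=2; E={u↦8}; K=[mulR :: subL(48) :: addL(1)]⟩
[20] ⟨C=u; E={u↦8}; K=[mulL(2) :: subL(48) :: addL(1)]⟩
→ final value 33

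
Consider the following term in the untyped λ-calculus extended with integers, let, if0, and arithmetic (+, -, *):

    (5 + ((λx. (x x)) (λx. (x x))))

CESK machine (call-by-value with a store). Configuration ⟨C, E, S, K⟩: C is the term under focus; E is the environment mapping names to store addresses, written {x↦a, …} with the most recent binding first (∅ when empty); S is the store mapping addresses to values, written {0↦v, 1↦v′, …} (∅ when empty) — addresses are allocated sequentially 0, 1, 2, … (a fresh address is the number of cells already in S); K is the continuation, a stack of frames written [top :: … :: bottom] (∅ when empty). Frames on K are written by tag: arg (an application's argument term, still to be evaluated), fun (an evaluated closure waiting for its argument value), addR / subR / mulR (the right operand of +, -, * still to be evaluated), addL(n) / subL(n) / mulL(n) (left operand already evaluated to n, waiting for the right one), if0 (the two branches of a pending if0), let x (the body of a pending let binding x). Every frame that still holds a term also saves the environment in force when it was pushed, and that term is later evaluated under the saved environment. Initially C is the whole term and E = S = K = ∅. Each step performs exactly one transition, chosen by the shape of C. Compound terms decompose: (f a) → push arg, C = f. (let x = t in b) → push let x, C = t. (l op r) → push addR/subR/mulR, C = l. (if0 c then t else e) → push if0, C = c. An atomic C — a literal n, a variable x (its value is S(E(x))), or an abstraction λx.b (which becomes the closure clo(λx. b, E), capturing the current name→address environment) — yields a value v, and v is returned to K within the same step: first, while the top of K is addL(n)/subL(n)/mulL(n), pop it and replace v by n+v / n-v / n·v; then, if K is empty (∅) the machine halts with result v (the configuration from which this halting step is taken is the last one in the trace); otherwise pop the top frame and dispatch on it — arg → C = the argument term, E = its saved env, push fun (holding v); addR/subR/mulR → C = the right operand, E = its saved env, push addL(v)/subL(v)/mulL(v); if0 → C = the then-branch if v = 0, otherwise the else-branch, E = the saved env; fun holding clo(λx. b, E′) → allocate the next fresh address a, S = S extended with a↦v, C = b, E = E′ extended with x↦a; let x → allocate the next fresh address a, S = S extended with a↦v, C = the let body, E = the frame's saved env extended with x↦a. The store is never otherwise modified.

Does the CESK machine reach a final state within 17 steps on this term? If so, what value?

t=0: ⟨C=(5 + ((λx. (x x)) (λx. (x x)))); E=∅; S=∅; K=∅⟩
t=1: ⟨C=5; E=∅; S=∅; K=[addR]⟩
t=2: ⟨C=((λx. (x x)) (λx. (x x))); E=∅; S=∅; K=[addL(5)]⟩
t=3: ⟨C=(λx. (x x)); E=∅; S=∅; K=[arg :: addL(5)]⟩
t=4: ⟨C=(λx. (x x)); E=∅; S=∅; K=[fun :: addL(5)]⟩
t=5: ⟨C=(x x); E={x↦0}; S={0↦clo(λx. (x x), ∅)}; K=[addL(5)]⟩
t=6: ⟨C=x; E={x↦0}; S={0↦clo(λx. (x x), ∅)}; K=[arg :: addL(5)]⟩
t=7: ⟨C=x; E={x↦0}; S={0↦clo(λx. (x x), ∅)}; K=[fun :: addL(5)]⟩
t=8: ⟨C=(x x); E={x↦1}; S={0↦clo(λx. (x x), ∅), 1↦clo(λx. (x x), ∅)}; K=[addL(5)]⟩
t=9: ⟨C=x; E={x↦1}; S={0↦clo(λx. (x x), ∅), 1↦clo(λx. (x x), ∅)}; K=[arg :: addL(5)]⟩
t=10: ⟨C=x; E={x↦1}; S={0↦clo(λx. (x x), ∅), 1↦clo(λx. (x x), ∅)}; K=[fun :: addL(5)]⟩
t=11: ⟨C=(x x); E={x↦2}; S={0↦clo(λx. (x x), ∅), 1↦clo(λx. (x x), ∅), 2↦clo(λx. (x x), ∅)}; K=[addL(5)]⟩
t=12: ⟨C=x; E={x↦2}; S={0↦clo(λx. (x x), ∅), 1↦clo(λx. (x x), ∅), 2↦clo(λx. (x x), ∅)}; K=[arg :: addL(5)]⟩
t=13: ⟨C=x; E={x↦2}; S={0↦clo(λx. (x x), ∅), 1↦clo(λx. (x x), ∅), 2↦clo(λx. (x x), ∅)}; K=[fun :: addL(5)]⟩
t=14: ⟨C=(x x); E={x↦3}; S={0↦clo(λx. (x x), ∅), 1↦clo(λx. (x x), ∅), 2↦clo(λx. (x x), ∅), 3↦clo(λx. (x x), ∅)}; K=[addL(5)]⟩
t=15: ⟨C=x; E={x↦3}; S={0↦clo(λx. (x x), ∅), 1↦clo(λx. (x x), ∅), 2↦clo(λx. (x x), ∅), 3↦clo(λx. (x x), ∅)}; K=[arg :: addL(5)]⟩
t=16: ⟨C=x; E={x↦3}; S={0↦clo(λx. (x x), ∅), 1↦clo(λx. (x x), ∅), 2↦clo(λx. (x x), ∅), 3↦clo(λx. (x x), ∅)}; K=[fun :: addL(5)]⟩
t=17: ⟨C=(x x); E={x↦4}; S={0↦clo(λx. (x x), ∅), 1↦clo(λx. (x x), ∅), 2↦clo(λx. (x x), ∅), 3↦clo(λx. (x x), ∅), 4↦clo(λx. (x x), ∅)}; K=[addL(5)]⟩
→ 17 transitions taken and the configuration is still not final: no result within 17 steps

Answer: DIVERGES (no final state within 17 steps)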